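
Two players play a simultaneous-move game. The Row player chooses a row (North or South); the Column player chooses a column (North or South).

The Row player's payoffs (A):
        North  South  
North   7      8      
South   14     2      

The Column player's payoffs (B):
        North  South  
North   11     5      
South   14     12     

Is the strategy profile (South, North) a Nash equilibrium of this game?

Yes

Holding the Column player at North: the Row player gets 14 from South, versus 7 from North. No profitable deviation for the Row player.
Holding the Row player at South: the Column player gets 14 from North, versus 12 from South. No profitable deviation for the Column player either.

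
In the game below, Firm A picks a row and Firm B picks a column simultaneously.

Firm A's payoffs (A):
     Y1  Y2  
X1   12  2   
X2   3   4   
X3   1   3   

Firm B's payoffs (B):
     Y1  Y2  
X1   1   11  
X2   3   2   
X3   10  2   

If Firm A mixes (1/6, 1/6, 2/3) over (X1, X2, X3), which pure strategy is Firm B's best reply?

Compute Firm B's expected payoff from each pure strategy against the given mix.
Y1: (1/6)·1 + (1/6)·3 + (2/3)·10 = 22/3
Y2: (1/6)·11 + (1/6)·2 + (2/3)·2 = 7/2
Highest expected payoff is 22/3, from Y1.

Y1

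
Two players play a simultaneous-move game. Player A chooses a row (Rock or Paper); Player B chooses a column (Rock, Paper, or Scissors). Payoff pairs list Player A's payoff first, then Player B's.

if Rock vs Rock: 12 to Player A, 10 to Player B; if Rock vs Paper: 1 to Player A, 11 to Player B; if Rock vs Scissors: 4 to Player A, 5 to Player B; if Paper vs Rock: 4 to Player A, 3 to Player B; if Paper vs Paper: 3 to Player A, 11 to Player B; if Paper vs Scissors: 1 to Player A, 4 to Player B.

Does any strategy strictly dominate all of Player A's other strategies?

No strictly dominant strategy

A strategy is strictly dominant if it gives Player A a strictly higher payoff than every other strategy, against every choice by the opponent.
Rock is not dominant: against Paper, Paper gives 3 > 1.
Paper is not dominant: against Rock, Rock gives 12 > 4.
No single strategy is best against every opponent action.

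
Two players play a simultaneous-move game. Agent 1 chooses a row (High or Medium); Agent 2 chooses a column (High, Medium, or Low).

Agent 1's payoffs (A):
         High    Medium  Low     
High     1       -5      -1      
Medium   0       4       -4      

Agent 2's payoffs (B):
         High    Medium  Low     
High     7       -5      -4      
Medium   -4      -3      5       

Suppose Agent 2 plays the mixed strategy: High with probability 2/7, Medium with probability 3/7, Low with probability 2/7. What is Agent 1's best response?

Agent 1's best reply maximizes expected payoff against the mix.
High: (2/7)·1 + (3/7)·(-5) + (2/7)·(-1) = -15/7
Medium: (2/7)·0 + (3/7)·4 + (2/7)·(-4) = 4/7
Highest expected payoff is 4/7, from Medium.

Medium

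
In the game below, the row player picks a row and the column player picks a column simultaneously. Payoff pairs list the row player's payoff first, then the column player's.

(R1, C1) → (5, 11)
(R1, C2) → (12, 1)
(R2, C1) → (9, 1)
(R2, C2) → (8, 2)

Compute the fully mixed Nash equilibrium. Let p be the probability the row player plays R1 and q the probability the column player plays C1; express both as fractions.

In a mixed NE each player is indifferent between their pure strategies, so the opponent's mix sets the indifference.
The column player indifferent between C1 and C2: p·11 + (1−p)·1 = p·1 + (1−p)·2 ⟹ 1 + 10p = 2 + (-1)p ⟹ p = 1/11.
The row player indifferent between R1 and R2: q·5 + (1−q)·12 = q·9 + (1−q)·8 ⟹ 12 + (-7)q = 8 + 1q ⟹ q = 1/2.

p = 1/11, q = 1/2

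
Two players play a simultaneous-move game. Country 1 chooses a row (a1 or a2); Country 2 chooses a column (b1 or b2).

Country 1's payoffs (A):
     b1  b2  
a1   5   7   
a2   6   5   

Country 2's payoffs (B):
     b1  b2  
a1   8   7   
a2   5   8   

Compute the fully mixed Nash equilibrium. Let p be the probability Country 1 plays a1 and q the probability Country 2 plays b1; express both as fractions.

p = 3/4, q = 2/3

Each player's mixing probability is pinned down by making the *other* player indifferent.
Country 2 indifferent between b1 and b2: p·8 + (1−p)·5 = p·7 + (1−p)·8 ⟹ 5 + 3p = 8 + (-1)p ⟹ p = 3/4.
Country 1 indifferent between a1 and a2: q·5 + (1−q)·7 = q·6 + (1−q)·5 ⟹ 7 + (-2)q = 5 + 1q ⟹ q = 2/3.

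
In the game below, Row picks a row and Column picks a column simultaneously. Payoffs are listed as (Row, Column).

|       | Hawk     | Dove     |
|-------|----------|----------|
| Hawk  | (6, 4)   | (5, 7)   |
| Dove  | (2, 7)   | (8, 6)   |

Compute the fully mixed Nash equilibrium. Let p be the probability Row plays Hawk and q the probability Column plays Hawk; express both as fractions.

p = 1/4, q = 3/7

Each player's mixing probability is pinned down by making the *other* player indifferent.
Column indifferent between Hawk and Dove: p·4 + (1−p)·7 = p·7 + (1−p)·6 ⟹ 7 + (-3)p = 6 + 1p ⟹ p = 1/4.
Row indifferent between Hawk and Dove: q·6 + (1−q)·5 = q·2 + (1−q)·8 ⟹ 5 + 1q = 8 + (-6)q ⟹ q = 3/7.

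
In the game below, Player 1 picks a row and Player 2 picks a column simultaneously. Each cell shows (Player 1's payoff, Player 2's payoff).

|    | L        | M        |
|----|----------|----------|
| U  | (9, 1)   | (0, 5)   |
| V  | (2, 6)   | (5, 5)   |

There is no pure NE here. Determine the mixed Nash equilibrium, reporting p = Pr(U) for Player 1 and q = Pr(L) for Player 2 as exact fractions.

p = 1/5, q = 5/12

In a mixed NE each player is indifferent between their pure strategies, so the opponent's mix sets the indifference.
Player 2 indifferent between L and M: p·1 + (1−p)·6 = p·5 + (1−p)·5 ⟹ 6 + (-5)p = 5 + 0p ⟹ p = 1/5.
Player 1 indifferent between U and V: q·9 + (1−q)·0 = q·2 + (1−q)·5 ⟹ 0 + 9q = 5 + (-3)q ⟹ q = 5/12.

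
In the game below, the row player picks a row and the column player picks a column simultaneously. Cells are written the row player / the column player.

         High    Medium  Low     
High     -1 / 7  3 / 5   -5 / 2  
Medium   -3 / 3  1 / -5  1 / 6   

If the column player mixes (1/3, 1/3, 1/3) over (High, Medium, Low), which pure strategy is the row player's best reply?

Compute the row player's expected payoff from each pure strategy against the given mix.
High: (1/3)·(-1) + (1/3)·3 + (1/3)·(-5) = -1
Medium: (1/3)·(-3) + (1/3)·1 + (1/3)·1 = -1/3
Highest expected payoff is -1/3, from Medium.

Medium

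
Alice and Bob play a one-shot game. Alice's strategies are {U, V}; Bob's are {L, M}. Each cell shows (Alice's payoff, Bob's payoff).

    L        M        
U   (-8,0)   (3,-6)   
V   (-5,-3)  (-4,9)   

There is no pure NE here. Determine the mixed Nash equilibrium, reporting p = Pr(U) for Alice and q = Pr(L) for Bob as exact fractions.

p = 2/3, q = 7/10

Each player's mixing probability is pinned down by making the *other* player indifferent.
Bob indifferent between L and M: p·0 + (1−p)·(-3) = p·(-6) + (1−p)·9 ⟹ (-3) + 3p = 9 + (-15)p ⟹ p = 2/3.
Alice indifferent between U and V: q·(-8) + (1−q)·3 = q·(-5) + (1−q)·(-4) ⟹ 3 + (-11)q = (-4) + (-1)q ⟹ q = 7/10.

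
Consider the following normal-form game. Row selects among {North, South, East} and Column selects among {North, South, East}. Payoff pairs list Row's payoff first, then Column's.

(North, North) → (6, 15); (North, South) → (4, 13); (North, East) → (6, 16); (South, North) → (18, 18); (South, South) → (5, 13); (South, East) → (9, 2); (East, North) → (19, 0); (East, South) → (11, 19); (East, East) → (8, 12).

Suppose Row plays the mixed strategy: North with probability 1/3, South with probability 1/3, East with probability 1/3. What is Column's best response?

South

Compute Column's expected payoff from each pure strategy against the given mix.
North: (1/3)·15 + (1/3)·18 + (1/3)·0 = 11
South: (1/3)·13 + (1/3)·13 + (1/3)·19 = 15
East: (1/3)·16 + (1/3)·2 + (1/3)·12 = 10
Highest expected payoff is 15, from South.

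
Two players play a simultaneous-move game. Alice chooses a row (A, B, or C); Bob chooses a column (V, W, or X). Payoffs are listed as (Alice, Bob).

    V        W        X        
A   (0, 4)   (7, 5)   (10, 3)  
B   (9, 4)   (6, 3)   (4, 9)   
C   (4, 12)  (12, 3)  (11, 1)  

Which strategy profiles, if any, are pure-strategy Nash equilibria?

No pure-strategy Nash equilibrium

A profile is a Nash equilibrium when each player is best-responding to the other.
Alice's best responses — vs V: B (payoff 9); vs W: C (payoff 12); vs X: C (payoff 11).
Bob's best responses — vs A: W (payoff 5); vs B: X (payoff 9); vs C: V (payoff 12).
No cell has both players best-responding. For instance, Alice's best reply to X is C, but against C Bob prefers V over X.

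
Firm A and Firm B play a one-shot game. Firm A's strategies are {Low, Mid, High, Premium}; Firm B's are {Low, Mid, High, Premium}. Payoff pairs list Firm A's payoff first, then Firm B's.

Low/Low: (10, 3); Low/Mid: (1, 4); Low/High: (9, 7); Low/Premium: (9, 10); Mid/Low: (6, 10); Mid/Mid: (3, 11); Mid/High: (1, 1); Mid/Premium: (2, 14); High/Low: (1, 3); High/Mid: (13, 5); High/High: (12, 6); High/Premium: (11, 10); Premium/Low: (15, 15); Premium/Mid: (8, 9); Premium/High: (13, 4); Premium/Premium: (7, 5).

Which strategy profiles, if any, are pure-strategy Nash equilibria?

Check mutual best responses: a cell is a NE iff neither player can gain by unilaterally deviating.
Firm A's best responses — vs Low: Premium (payoff 15); vs Mid: High (payoff 13); vs High: Premium (payoff 13); vs Premium: High (payoff 11).
Firm B's best responses — vs Low: Premium (payoff 10); vs Mid: Premium (payoff 14); vs High: Premium (payoff 10); vs Premium: Low (payoff 15).
Mutual best responses occur at (High, Premium) and (Premium, Low); at each, neither player gains by switching.

(High, Premium) and (Premium, Low)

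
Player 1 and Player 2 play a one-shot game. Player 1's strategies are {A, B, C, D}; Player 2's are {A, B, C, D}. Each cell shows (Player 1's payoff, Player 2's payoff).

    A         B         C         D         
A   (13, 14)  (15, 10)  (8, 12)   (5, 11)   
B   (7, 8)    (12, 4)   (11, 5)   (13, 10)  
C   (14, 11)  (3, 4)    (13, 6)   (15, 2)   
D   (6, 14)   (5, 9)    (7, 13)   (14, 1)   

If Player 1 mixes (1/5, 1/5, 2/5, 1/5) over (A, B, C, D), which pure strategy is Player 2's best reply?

A

Player 2's best reply maximizes expected payoff against the mix.
A: (1/5)·14 + (1/5)·8 + (2/5)·11 + (1/5)·14 = 58/5
B: (1/5)·10 + (1/5)·4 + (2/5)·4 + (1/5)·9 = 31/5
C: (1/5)·12 + (1/5)·5 + (2/5)·6 + (1/5)·13 = 42/5
D: (1/5)·11 + (1/5)·10 + (2/5)·2 + (1/5)·1 = 26/5
Highest expected payoff is 58/5, from A.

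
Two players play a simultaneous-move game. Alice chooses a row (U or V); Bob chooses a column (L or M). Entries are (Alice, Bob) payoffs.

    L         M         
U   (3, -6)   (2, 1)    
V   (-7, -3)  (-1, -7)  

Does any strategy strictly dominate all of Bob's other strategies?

No strictly dominant strategy

Check whether one of Bob's strategies beats all alternatives regardless of what the opponent does.
L is not dominant: against U, M gives 1 > -6.
M is not dominant: against V, L gives -3 > -7.
No single strategy is best against every opponent action.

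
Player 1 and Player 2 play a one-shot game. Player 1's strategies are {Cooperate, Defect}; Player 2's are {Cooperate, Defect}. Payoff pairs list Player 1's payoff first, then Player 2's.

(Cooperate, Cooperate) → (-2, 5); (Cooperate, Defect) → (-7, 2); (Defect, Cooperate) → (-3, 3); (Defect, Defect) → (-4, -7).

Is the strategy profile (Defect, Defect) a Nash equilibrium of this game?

No

Holding Player 2 at Defect: Player 1 gets -4 from Defect, versus -7 from Cooperate. No profitable deviation for Player 1.
Holding Player 1 at Defect: Player 2 gets -7 from Defect but could get 3 by switching to Cooperate. Player 2 has a profitable deviation.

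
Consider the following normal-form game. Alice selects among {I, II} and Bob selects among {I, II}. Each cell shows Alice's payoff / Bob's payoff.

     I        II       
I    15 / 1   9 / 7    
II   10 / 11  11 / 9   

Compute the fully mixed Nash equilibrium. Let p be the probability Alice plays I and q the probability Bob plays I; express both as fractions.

p = 1/4, q = 2/7

Each player's mixing probability is pinned down by making the *other* player indifferent.
Bob indifferent between I and II: p·1 + (1−p)·11 = p·7 + (1−p)·9 ⟹ 11 + (-10)p = 9 + (-2)p ⟹ p = 1/4.
Alice indifferent between I and II: q·15 + (1−q)·9 = q·10 + (1−q)·11 ⟹ 9 + 6q = 11 + (-1)q ⟹ q = 2/7.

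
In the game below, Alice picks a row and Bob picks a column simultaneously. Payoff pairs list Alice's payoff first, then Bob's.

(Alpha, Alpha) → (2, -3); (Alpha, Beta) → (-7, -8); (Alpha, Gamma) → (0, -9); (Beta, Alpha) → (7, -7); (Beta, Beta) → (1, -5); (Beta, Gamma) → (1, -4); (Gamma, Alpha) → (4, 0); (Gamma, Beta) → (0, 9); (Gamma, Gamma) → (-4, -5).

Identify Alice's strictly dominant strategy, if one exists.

Beta

A strategy is strictly dominant if it gives Alice a strictly higher payoff than every other strategy, against every choice by the opponent.
Beta strictly dominates: vs Alpha: 7 > each of {2, 4}; vs Beta: 1 > each of {-7, 0}; vs Gamma: 1 > each of {0, -4}.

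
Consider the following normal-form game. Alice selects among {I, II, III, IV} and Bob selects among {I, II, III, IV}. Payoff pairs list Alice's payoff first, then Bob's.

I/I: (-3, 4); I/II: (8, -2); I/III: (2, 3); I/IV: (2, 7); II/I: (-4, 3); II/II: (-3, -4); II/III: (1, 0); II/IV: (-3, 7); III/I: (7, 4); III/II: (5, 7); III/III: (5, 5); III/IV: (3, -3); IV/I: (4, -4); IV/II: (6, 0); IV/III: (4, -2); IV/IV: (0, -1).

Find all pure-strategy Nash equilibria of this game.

Check mutual best responses: a cell is a NE iff neither player can gain by unilaterally deviating.
Alice's best responses — vs I: III (payoff 7); vs II: I (payoff 8); vs III: III (payoff 5); vs IV: III (payoff 3).
Bob's best responses — vs I: IV (payoff 7); vs II: IV (payoff 7); vs III: II (payoff 7); vs IV: II (payoff 0).
No cell has both players best-responding. For instance, Alice's best reply to I is III, but against III Bob prefers II over I.

There is no pure-strategy Nash equilibrium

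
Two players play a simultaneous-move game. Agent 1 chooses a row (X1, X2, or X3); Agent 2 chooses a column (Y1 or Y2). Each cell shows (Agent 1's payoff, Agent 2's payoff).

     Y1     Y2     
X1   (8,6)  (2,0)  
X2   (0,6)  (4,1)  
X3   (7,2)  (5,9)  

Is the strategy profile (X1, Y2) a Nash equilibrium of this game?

Holding Agent 2 at Y2: Agent 1 gets 2 from X1 but could get 5 by switching to X3. Agent 1 has a profitable deviation.

No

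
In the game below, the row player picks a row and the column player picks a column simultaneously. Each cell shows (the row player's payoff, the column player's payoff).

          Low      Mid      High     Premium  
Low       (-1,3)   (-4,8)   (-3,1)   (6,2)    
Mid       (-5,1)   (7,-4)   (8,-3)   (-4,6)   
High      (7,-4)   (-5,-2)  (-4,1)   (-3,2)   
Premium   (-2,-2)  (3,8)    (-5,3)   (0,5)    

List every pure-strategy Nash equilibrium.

A profile is a Nash equilibrium when each player is best-responding to the other.
The row player's best responses — vs Low: High (payoff 7); vs Mid: Mid (payoff 7); vs High: Mid (payoff 8); vs Premium: Low (payoff 6).
The column player's best responses — vs Low: Mid (payoff 8); vs Mid: Premium (payoff 6); vs High: Premium (payoff 2); vs Premium: Mid (payoff 8).
No cell has both players best-responding. For instance, the row player's best reply to Premium is Low, but against Low the column player prefers Mid over Premium.

No pure-strategy Nash equilibrium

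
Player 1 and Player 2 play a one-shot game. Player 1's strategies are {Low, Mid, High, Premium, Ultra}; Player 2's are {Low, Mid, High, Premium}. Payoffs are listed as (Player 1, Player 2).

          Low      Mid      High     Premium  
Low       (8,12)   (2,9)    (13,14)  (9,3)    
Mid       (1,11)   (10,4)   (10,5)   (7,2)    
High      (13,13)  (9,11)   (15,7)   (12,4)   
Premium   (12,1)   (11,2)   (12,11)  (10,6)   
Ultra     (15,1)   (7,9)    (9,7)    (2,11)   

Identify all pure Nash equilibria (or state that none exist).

Check mutual best responses: a cell is a NE iff neither player can gain by unilaterally deviating.
Player 1's best responses — vs Low: Ultra (payoff 15); vs Mid: Premium (payoff 11); vs High: High (payoff 15); vs Premium: High (payoff 12).
Player 2's best responses — vs Low: High (payoff 14); vs Mid: Low (payoff 11); vs High: Low (payoff 13); vs Premium: High (payoff 11); vs Ultra: Premium (payoff 11).
No cell has both players best-responding. For instance, Player 1's best reply to Mid is Premium, but against Premium Player 2 prefers High over Mid.

None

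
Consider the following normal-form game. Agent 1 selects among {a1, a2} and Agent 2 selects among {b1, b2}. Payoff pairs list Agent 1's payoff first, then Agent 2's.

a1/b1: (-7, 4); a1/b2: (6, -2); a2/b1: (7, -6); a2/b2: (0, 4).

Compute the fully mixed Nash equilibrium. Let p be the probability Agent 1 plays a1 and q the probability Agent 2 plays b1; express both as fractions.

p = 5/8, q = 3/10

In a mixed NE each player is indifferent between their pure strategies, so the opponent's mix sets the indifference.
Agent 2 indifferent between b1 and b2: p·4 + (1−p)·(-6) = p·(-2) + (1−p)·4 ⟹ (-6) + 10p = 4 + (-6)p ⟹ p = 5/8.
Agent 1 indifferent between a1 and a2: q·(-7) + (1−q)·6 = q·7 + (1−q)·0 ⟹ 6 + (-13)q = 0 + 7q ⟹ q = 3/10.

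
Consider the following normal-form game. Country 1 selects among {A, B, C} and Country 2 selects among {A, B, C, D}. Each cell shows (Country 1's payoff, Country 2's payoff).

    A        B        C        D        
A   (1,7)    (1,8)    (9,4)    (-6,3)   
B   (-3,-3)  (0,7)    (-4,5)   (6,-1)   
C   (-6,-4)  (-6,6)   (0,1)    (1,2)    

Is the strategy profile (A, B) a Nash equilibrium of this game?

Yes

Holding Country 2 at B: Country 1 gets 1 from A, versus 0 from B, -6 from C. No profitable deviation for Country 1.
Holding Country 1 at A: Country 2 gets 8 from B, versus 7 from A, 4 from C, 3 from D. No profitable deviation for Country 2 either.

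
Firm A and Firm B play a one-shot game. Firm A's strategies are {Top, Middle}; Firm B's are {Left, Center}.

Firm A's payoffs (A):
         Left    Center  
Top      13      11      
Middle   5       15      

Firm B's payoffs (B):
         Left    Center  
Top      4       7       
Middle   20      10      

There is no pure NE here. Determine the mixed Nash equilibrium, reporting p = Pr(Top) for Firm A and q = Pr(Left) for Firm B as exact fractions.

In a mixed NE each player is indifferent between their pure strategies, so the opponent's mix sets the indifference.
Firm B indifferent between Left and Center: p·4 + (1−p)·20 = p·7 + (1−p)·10 ⟹ 20 + (-16)p = 10 + (-3)p ⟹ p = 10/13.
Firm A indifferent between Top and Middle: q·13 + (1−q)·11 = q·5 + (1−q)·15 ⟹ 11 + 2q = 15 + (-10)q ⟹ q = 1/3.

p = 10/13, q = 1/3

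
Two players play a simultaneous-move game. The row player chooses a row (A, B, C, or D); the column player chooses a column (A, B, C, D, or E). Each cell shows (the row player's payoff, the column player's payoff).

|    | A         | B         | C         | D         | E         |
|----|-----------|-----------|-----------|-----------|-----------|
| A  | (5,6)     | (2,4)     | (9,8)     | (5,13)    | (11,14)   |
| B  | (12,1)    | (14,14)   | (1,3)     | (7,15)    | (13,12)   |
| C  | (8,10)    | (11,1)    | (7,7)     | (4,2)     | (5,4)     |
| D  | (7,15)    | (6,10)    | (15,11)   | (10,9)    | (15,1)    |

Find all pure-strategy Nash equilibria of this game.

There is no pure-strategy Nash equilibrium

A profile is a Nash equilibrium when each player is best-responding to the other.
The row player's best responses — vs A: B (payoff 12); vs B: B (payoff 14); vs C: D (payoff 15); vs D: D (payoff 10); vs E: D (payoff 15).
The column player's best responses — vs A: E (payoff 14); vs B: D (payoff 15); vs C: A (payoff 10); vs D: A (payoff 15).
No cell has both players best-responding. For instance, the row player's best reply to C is D, but against D the column player prefers A over C.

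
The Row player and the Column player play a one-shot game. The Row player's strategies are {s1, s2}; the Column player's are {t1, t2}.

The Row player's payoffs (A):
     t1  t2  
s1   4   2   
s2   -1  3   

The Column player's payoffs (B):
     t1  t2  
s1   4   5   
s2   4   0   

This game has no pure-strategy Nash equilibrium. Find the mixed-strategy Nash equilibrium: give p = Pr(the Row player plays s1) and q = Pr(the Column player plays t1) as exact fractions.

p = 4/5, q = 1/6

Each player's mixing probability is pinned down by making the *other* player indifferent.
The Column player indifferent between t1 and t2: p·4 + (1−p)·4 = p·5 + (1−p)·0 ⟹ 4 + 0p = 0 + 5p ⟹ p = 4/5.
The Row player indifferent between s1 and s2: q·4 + (1−q)·2 = q·(-1) + (1−q)·3 ⟹ 2 + 2q = 3 + (-4)q ⟹ q = 1/6.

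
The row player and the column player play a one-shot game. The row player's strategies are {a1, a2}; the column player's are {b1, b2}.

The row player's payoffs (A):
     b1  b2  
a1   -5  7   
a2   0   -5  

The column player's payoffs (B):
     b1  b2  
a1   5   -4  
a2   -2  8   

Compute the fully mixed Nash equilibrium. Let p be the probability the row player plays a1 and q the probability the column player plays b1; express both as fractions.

p = 10/19, q = 12/17

Each player's mixing probability is pinned down by making the *other* player indifferent.
The column player indifferent between b1 and b2: p·5 + (1−p)·(-2) = p·(-4) + (1−p)·8 ⟹ (-2) + 7p = 8 + (-12)p ⟹ p = 10/19.
The row player indifferent between a1 and a2: q·(-5) + (1−q)·7 = q·0 + (1−q)·(-5) ⟹ 7 + (-12)q = (-5) + 5q ⟹ q = 12/17.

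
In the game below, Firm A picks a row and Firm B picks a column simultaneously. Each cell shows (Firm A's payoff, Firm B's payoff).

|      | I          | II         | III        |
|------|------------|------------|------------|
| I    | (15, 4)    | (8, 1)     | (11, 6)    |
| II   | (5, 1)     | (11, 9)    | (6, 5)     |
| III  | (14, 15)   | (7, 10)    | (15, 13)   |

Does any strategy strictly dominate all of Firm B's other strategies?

No strictly dominant strategy

Check whether one of Firm B's strategies beats all alternatives regardless of what the opponent does.
I is not dominant: against I, III gives 6 > 4.
II is not dominant: against I, I gives 4 > 1.
III is not dominant: against II, II gives 9 > 5.
No single strategy is best against every opponent action.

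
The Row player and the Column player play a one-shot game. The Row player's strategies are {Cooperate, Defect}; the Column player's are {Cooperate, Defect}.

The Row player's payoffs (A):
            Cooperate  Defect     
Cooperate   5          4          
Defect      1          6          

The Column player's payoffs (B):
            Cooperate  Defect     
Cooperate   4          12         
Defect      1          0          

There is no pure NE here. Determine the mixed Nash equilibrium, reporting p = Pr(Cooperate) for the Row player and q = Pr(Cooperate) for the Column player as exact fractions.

p = 1/9, q = 1/3

In a mixed NE each player is indifferent between their pure strategies, so the opponent's mix sets the indifference.
The Column player indifferent between Cooperate and Defect: p·4 + (1−p)·1 = p·12 + (1−p)·0 ⟹ 1 + 3p = 0 + 12p ⟹ p = 1/9.
The Row player indifferent between Cooperate and Defect: q·5 + (1−q)·4 = q·1 + (1−q)·6 ⟹ 4 + 1q = 6 + (-5)q ⟹ q = 1/3.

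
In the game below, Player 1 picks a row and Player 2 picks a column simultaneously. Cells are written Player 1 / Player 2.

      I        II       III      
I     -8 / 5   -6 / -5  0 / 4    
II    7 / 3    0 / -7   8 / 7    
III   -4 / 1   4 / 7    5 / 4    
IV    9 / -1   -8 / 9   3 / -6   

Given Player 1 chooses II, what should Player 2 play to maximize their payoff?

With Player 1 fixed at II, Player 2's payoffs are: I → 3, II → -7, III → 7.
The maximum is 7, achieved by III.

III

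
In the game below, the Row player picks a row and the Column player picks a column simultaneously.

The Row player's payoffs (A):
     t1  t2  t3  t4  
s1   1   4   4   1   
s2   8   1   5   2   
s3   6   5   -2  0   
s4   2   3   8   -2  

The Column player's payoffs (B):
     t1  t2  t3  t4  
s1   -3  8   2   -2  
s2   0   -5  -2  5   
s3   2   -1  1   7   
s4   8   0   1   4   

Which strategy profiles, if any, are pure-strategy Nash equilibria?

A profile is a Nash equilibrium when each player is best-responding to the other.
The Row player's best responses — vs t1: s2 (payoff 8); vs t2: s3 (payoff 5); vs t3: s4 (payoff 8); vs t4: s2 (payoff 2).
The Column player's best responses — vs s1: t2 (payoff 8); vs s2: t4 (payoff 5); vs s3: t4 (payoff 7); vs s4: t1 (payoff 8).
The only mutual best response is (s2, t4); neither player gains by switching there.

(s2, t4)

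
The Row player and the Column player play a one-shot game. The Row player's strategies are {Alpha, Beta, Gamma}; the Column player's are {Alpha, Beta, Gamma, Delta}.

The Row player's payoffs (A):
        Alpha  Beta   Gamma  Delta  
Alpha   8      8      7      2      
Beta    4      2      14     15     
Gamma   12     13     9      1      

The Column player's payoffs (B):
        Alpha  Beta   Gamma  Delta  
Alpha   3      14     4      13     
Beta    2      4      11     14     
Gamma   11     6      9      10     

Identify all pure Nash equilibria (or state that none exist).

(Beta, Delta) and (Gamma, Alpha)

Check mutual best responses: a cell is a NE iff neither player can gain by unilaterally deviating.
The Row player's best responses — vs Alpha: Gamma (payoff 12); vs Beta: Gamma (payoff 13); vs Gamma: Beta (payoff 14); vs Delta: Beta (payoff 15).
The Column player's best responses — vs Alpha: Beta (payoff 14); vs Beta: Delta (payoff 14); vs Gamma: Alpha (payoff 11).
Mutual best responses occur at (Beta, Delta) and (Gamma, Alpha); at each, neither player gains by switching.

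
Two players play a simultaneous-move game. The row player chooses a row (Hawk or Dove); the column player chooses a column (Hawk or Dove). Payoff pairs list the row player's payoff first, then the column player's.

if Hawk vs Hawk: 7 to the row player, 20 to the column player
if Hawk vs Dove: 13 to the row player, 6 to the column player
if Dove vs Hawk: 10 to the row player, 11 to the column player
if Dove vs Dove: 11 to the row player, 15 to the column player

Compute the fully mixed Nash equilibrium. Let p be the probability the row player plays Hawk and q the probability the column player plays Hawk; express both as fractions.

Each player's mixing probability is pinned down by making the *other* player indifferent.
The column player indifferent between Hawk and Dove: p·20 + (1−p)·11 = p·6 + (1−p)·15 ⟹ 11 + 9p = 15 + (-9)p ⟹ p = 2/9.
The row player indifferent between Hawk and Dove: q·7 + (1−q)·13 = q·10 + (1−q)·11 ⟹ 13 + (-6)q = 11 + (-1)q ⟹ q = 2/5.

p = 2/9, q = 2/5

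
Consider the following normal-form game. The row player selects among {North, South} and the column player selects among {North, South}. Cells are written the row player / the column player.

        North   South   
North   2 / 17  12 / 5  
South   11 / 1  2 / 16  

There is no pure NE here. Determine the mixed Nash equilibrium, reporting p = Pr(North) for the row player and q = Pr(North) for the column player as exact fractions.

In a mixed NE each player is indifferent between their pure strategies, so the opponent's mix sets the indifference.
The column player indifferent between North and South: p·17 + (1−p)·1 = p·5 + (1−p)·16 ⟹ 1 + 16p = 16 + (-11)p ⟹ p = 5/9.
The row player indifferent between North and South: q·2 + (1−q)·12 = q·11 + (1−q)·2 ⟹ 12 + (-10)q = 2 + 9q ⟹ q = 10/19.

p = 5/9, q = 10/19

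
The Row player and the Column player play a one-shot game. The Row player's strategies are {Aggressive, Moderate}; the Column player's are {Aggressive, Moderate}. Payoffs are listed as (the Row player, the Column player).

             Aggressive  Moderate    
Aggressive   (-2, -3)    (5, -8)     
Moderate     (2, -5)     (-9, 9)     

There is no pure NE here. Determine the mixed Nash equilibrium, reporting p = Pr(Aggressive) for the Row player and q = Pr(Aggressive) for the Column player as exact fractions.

Each player's mixing probability is pinned down by making the *other* player indifferent.
The Column player indifferent between Aggressive and Moderate: p·(-3) + (1−p)·(-5) = p·(-8) + (1−p)·9 ⟹ (-5) + 2p = 9 + (-17)p ⟹ p = 14/19.
The Row player indifferent between Aggressive and Moderate: q·(-2) + (1−q)·5 = q·2 + (1−q)·(-9) ⟹ 5 + (-7)q = (-9) + 11q ⟹ q = 7/9.

p = 14/19, q = 7/9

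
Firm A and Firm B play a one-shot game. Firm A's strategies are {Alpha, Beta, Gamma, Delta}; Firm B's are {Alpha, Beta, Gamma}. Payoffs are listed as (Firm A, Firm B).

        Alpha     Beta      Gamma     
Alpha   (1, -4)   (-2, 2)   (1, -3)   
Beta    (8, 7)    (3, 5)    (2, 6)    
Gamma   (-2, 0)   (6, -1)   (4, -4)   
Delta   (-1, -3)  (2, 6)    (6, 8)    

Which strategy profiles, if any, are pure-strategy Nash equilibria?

A profile is a Nash equilibrium when each player is best-responding to the other.
Firm A's best responses — vs Alpha: Beta (payoff 8); vs Beta: Gamma (payoff 6); vs Gamma: Delta (payoff 6).
Firm B's best responses — vs Alpha: Beta (payoff 2); vs Beta: Alpha (payoff 7); vs Gamma: Alpha (payoff 0); vs Delta: Gamma (payoff 8).
Mutual best responses occur at (Beta, Alpha) and (Delta, Gamma); at each, neither player gains by switching.

(Beta, Alpha) and (Delta, Gamma)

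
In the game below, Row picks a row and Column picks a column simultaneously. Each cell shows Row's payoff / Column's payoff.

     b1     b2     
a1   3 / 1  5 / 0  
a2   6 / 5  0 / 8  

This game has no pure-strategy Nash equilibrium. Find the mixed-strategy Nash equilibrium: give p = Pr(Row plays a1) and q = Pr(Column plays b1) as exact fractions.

p = 3/4, q = 5/8

Each player's mixing probability is pinned down by making the *other* player indifferent.
Column indifferent between b1 and b2: p·1 + (1−p)·5 = p·0 + (1−p)·8 ⟹ 5 + (-4)p = 8 + (-8)p ⟹ p = 3/4.
Row indifferent between a1 and a2: q·3 + (1−q)·5 = q·6 + (1−q)·0 ⟹ 5 + (-2)q = 0 + 6q ⟹ q = 5/8.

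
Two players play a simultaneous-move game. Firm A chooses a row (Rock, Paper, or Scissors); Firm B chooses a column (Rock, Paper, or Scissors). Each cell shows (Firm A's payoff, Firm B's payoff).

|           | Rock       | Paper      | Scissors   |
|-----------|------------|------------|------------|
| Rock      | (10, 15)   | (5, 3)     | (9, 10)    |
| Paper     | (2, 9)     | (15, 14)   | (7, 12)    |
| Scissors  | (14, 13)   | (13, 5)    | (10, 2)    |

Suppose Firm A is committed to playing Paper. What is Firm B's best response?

Paper

With Firm A fixed at Paper, Firm B's payoffs are: Rock → 9, Paper → 14, Scissors → 12.
The maximum is 14, achieved by Paper.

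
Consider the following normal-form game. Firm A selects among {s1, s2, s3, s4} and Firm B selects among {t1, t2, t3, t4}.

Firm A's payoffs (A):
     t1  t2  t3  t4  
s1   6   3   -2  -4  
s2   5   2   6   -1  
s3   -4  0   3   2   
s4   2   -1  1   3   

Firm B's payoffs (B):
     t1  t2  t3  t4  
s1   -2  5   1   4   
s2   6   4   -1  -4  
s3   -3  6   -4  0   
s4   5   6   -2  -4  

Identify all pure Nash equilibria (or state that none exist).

(s1, t2)

Find each player's best response to every opponent strategy; NE are the intersections.
Firm A's best responses — vs t1: s1 (payoff 6); vs t2: s1 (payoff 3); vs t3: s2 (payoff 6); vs t4: s4 (payoff 3).
Firm B's best responses — vs s1: t2 (payoff 5); vs s2: t1 (payoff 6); vs s3: t2 (payoff 6); vs s4: t2 (payoff 6).
The only mutual best response is (s1, t2); neither player gains by switching there.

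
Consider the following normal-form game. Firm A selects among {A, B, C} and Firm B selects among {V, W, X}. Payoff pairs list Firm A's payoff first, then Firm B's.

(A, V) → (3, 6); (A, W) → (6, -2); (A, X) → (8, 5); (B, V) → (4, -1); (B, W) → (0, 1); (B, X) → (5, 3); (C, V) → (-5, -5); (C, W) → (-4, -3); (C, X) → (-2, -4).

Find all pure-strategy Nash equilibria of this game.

There is no pure-strategy Nash equilibrium

A profile is a Nash equilibrium when each player is best-responding to the other.
Firm A's best responses — vs V: B (payoff 4); vs W: A (payoff 6); vs X: A (payoff 8).
Firm B's best responses — vs A: V (payoff 6); vs B: X (payoff 3); vs C: W (payoff -3).
No cell has both players best-responding. For instance, Firm A's best reply to W is A, but against A Firm B prefers V over W.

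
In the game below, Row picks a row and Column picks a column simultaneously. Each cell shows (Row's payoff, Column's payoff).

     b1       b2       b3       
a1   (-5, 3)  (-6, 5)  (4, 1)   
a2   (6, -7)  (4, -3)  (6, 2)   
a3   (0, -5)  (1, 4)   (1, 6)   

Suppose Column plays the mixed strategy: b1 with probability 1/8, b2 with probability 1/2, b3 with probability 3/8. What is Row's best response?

a2

Row's best reply maximizes expected payoff against the mix.
a1: (1/8)·(-5) + (1/2)·(-6) + (3/8)·4 = -17/8
a2: (1/8)·6 + (1/2)·4 + (3/8)·6 = 5
a3: (1/8)·0 + (1/2)·1 + (3/8)·1 = 7/8
Highest expected payoff is 5, from a2.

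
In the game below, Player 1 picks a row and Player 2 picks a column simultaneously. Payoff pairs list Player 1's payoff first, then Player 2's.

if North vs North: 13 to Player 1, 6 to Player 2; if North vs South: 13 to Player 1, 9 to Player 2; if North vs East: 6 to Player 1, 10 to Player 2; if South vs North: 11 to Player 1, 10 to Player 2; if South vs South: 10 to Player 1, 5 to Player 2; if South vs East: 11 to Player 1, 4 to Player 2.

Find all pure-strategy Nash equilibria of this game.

No pure-strategy Nash equilibrium

Check mutual best responses: a cell is a NE iff neither player can gain by unilaterally deviating.
Player 1's best responses — vs North: North (payoff 13); vs South: North (payoff 13); vs East: South (payoff 11).
Player 2's best responses — vs North: East (payoff 10); vs South: North (payoff 10).
No cell has both players best-responding. For instance, Player 1's best reply to East is South, but against South Player 2 prefers North over East.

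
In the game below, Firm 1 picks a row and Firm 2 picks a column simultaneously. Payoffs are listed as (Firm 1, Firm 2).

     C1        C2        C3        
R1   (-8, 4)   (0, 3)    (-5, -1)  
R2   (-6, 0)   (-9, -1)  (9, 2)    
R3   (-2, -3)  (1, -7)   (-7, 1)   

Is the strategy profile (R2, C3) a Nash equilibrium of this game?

Holding Firm 2 at C3: Firm 1 gets 9 from R2, versus -5 from R1, -7 from R3. No profitable deviation for Firm 1.
Holding Firm 1 at R2: Firm 2 gets 2 from C3, versus 0 from C1, -1 from C2. No profitable deviation for Firm 2 either.

Yes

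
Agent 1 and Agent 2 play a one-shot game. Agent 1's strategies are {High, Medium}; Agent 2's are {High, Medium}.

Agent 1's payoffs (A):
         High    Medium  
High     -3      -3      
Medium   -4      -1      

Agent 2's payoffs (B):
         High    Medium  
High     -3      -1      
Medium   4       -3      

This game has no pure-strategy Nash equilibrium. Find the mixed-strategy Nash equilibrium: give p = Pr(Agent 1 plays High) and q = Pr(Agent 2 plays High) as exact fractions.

In a mixed NE each player is indifferent between their pure strategies, so the opponent's mix sets the indifference.
Agent 2 indifferent between High and Medium: p·(-3) + (1−p)·4 = p·(-1) + (1−p)·(-3) ⟹ 4 + (-7)p = (-3) + 2p ⟹ p = 7/9.
Agent 1 indifferent between High and Medium: q·(-3) + (1−q)·(-3) = q·(-4) + (1−q)·(-1) ⟹ (-3) + 0q = (-1) + (-3)q ⟹ q = 2/3.

p = 7/9, q = 2/3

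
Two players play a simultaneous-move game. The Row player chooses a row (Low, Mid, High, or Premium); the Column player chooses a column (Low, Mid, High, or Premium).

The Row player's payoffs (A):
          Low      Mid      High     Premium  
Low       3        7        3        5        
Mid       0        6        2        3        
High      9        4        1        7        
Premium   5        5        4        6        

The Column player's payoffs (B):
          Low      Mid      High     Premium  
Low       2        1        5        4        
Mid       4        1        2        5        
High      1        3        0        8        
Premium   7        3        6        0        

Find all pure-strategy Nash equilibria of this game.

(High, Premium)

A profile is a Nash equilibrium when each player is best-responding to the other.
The Row player's best responses — vs Low: High (payoff 9); vs Mid: Low (payoff 7); vs High: Premium (payoff 4); vs Premium: High (payoff 7).
The Column player's best responses — vs Low: High (payoff 5); vs Mid: Premium (payoff 5); vs High: Premium (payoff 8); vs Premium: Low (payoff 7).
The only mutual best response is (High, Premium); neither player gains by switching there.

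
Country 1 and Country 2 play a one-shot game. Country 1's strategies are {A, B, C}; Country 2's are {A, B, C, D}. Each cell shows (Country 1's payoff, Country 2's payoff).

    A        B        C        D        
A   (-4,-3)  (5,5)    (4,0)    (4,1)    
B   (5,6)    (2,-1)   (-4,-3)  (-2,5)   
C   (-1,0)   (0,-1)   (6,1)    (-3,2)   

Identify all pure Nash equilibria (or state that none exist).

Check mutual best responses: a cell is a NE iff neither player can gain by unilaterally deviating.
Country 1's best responses — vs A: B (payoff 5); vs B: A (payoff 5); vs C: C (payoff 6); vs D: A (payoff 4).
Country 2's best responses — vs A: B (payoff 5); vs B: A (payoff 6); vs C: D (payoff 2).
Mutual best responses occur at (A, B) and (B, A); at each, neither player gains by switching.

(A, B) and (B, A)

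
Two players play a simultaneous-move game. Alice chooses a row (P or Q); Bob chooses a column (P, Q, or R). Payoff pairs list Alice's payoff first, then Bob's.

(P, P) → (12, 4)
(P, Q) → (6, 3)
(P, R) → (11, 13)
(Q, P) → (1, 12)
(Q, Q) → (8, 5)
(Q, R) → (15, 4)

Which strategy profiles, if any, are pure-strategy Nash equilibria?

Check mutual best responses: a cell is a NE iff neither player can gain by unilaterally deviating.
Alice's best responses — vs P: P (payoff 12); vs Q: Q (payoff 8); vs R: Q (payoff 15).
Bob's best responses — vs P: R (payoff 13); vs Q: P (payoff 12).
No cell has both players best-responding. For instance, Alice's best reply to P is P, but against P Bob prefers R over P.

None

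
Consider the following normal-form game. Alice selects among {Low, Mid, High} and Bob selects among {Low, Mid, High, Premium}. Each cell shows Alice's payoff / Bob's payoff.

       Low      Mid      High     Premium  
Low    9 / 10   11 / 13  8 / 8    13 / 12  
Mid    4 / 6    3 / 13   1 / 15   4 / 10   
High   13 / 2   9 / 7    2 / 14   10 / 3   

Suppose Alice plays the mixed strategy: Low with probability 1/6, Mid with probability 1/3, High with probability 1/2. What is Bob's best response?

Bob's best reply maximizes expected payoff against the mix.
Low: (1/6)·10 + (1/3)·6 + (1/2)·2 = 14/3
Mid: (1/6)·13 + (1/3)·13 + (1/2)·7 = 10
High: (1/6)·8 + (1/3)·15 + (1/2)·14 = 40/3
Premium: (1/6)·12 + (1/3)·10 + (1/2)·3 = 41/6
Highest expected payoff is 40/3, from High.

High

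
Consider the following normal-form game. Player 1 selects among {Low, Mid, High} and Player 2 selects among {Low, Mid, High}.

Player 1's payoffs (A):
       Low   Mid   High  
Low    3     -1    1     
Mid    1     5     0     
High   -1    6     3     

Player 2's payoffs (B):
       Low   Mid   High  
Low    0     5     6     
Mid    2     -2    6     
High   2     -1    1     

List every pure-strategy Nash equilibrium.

None

Find each player's best response to every opponent strategy; NE are the intersections.
Player 1's best responses — vs Low: Low (payoff 3); vs Mid: High (payoff 6); vs High: High (payoff 3).
Player 2's best responses — vs Low: High (payoff 6); vs Mid: High (payoff 6); vs High: Low (payoff 2).
No cell has both players best-responding. For instance, Player 1's best reply to Mid is High, but against High Player 2 prefers Low over Mid.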